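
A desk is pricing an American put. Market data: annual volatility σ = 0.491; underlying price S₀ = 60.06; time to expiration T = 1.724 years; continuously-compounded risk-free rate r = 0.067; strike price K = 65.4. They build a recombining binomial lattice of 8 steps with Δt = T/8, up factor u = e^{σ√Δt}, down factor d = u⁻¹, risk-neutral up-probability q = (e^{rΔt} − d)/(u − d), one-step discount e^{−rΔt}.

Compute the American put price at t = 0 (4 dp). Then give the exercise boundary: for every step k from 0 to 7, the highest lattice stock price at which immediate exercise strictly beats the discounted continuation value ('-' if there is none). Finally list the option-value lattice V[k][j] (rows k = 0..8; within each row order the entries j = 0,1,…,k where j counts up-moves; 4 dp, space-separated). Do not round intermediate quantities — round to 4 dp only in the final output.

params: Δt=0.21550 u=1.25600 d=0.79618 q=0.47489 e^(-rΔt)=0.98567
t_8 payoffs: 55.7023 50.1015 41.2661 27.3280 5.3400 0.0000 0.0000 0.0000 0.0000
t_7: node(7,0) S=12.1803 payoff=53.2197 vs cont=52.2822 → 53.2197 [stop]  node(7,1) S=19.2149 payoff=46.1851 vs cont=45.2476 → 46.1851 [stop]  node(7,2) S=30.3121 payoff=35.0879 vs cont=34.1504 → 35.0879 [stop]  node(7,3) S=47.8185 payoff=17.5815 vs cont=16.6440 → 17.5815 [stop]  node(7,4) S=75.4353 payoff=0.0000 vs cont=2.7639 → 2.7639 [wait]  node(7,5) S=119.0019 payoff=0.0000 vs cont=0.0000 → 0.0000 [wait]  node(7,6) S=187.7298 payoff=0.0000 vs cont=0.0000 → 0.0000 [wait]  node(7,7) S=296.1504 payoff=0.0000 vs cont=0.0000 → 0.0000 [wait]  ⇒ S*(7)=47.8185
t_6: node(6,0) S=15.2985 payoff=50.1015 vs cont=49.1640 → 50.1015 [stop]  node(6,1) S=24.1339 payoff=41.2661 vs cont=40.3286 → 41.2661 [stop]  node(6,2) S=38.0720 payoff=27.3280 vs cont=26.3905 → 27.3280 [stop]  node(6,3) S=60.0600 payoff=5.3400 vs cont=10.3936 → 10.3936 [wait]  node(6,4) S=94.7468 payoff=0.0000 vs cont=1.4305 → 1.4305 [wait]  node(6,5) S=149.4664 payoff=0.0000 vs cont=0.0000 → 0.0000 [wait]  node(6,6) S=235.7886 payoff=0.0000 vs cont=0.0000 → 0.0000 [wait]  ⇒ S*(6)=38.0720
t_5: node(5,0) S=19.2149 payoff=46.1851 vs cont=45.2476 → 46.1851 [stop]  node(5,1) S=30.3121 payoff=35.0879 vs cont=34.1504 → 35.0879 [stop]  node(5,2) S=47.8185 payoff=17.5815 vs cont=19.0095 → 19.0095 [wait]  node(5,3) S=75.4353 payoff=0.0000 vs cont=6.0492 → 6.0492 [wait]  node(5,4) S=119.0019 payoff=0.0000 vs cont=0.7404 → 0.7404 [wait]  node(5,5) S=187.7298 payoff=0.0000 vs cont=0.0000 → 0.0000 [wait]  ⇒ S*(5)=30.3121
t_4: node(4,0) S=24.1339 payoff=41.2661 vs cont=40.3286 → 41.2661 [stop]  node(4,1) S=38.0720 payoff=27.3280 vs cont=27.0589 → 27.3280 [stop]  node(4,2) S=60.0600 payoff=5.3400 vs cont=12.6705 → 12.6705 [wait]  node(4,3) S=94.7468 payoff=0.0000 vs cont=3.4775 → 3.4775 [wait]  node(4,4) S=149.4664 payoff=0.0000 vs cont=0.3832 → 0.3832 [wait]  ⇒ S*(4)=38.0720
t_3: node(3,0) S=30.3121 payoff=35.0879 vs cont=34.1504 → 35.0879 [stop]  node(3,1) S=47.8185 payoff=17.5815 vs cont=20.0753 → 20.0753 [wait]  node(3,2) S=75.4353 payoff=0.0000 vs cont=8.1858 → 8.1858 [wait]  node(3,3) S=119.0019 payoff=0.0000 vs cont=1.9793 → 1.9793 [wait]  ⇒ S*(3)=30.3121
t_2: node(2,0) S=38.0720 payoff=27.3280 vs cont=27.5578 → 27.5578 [wait]  node(2,1) S=60.0600 payoff=5.3400 vs cont=14.2223 → 14.2223 [wait]  node(2,2) S=94.7468 payoff=0.0000 vs cont=5.1633 → 5.1633 [wait]  ⇒ S*(2)=-
t_1: node(1,0) S=47.8185 payoff=17.5815 vs cont=20.9206 → 20.9206 [wait]  node(1,1) S=75.4353 payoff=0.0000 vs cont=9.7780 → 9.7780 [wait]  ⇒ S*(1)=-
t_0: node(0,0) S=60.0600 payoff=5.3400 vs cont=15.4051 → 15.4051 [wait]  ⇒ S*(0)=-

price = 15.4051
boundary = - - - 30.3121 38.0720 30.3121 38.0720 47.8185
tree:
15.4051
20.9206 9.7780
27.5578 14.2223 5.1633
35.0879 20.0753 8.1858 1.9793
41.2661 27.3280 12.6705 3.4775 0.3832
46.1851 35.0879 19.0095 6.0492 0.7404 0.0000
50.1015 41.2661 27.3280 10.3936 1.4305 0.0000 0.0000
53.2197 46.1851 35.0879 17.5815 2.7639 0.0000 0.0000 0.0000
55.7023 50.1015 41.2661 27.3280 5.3400 0.0000 0.0000 0.0000 0.0000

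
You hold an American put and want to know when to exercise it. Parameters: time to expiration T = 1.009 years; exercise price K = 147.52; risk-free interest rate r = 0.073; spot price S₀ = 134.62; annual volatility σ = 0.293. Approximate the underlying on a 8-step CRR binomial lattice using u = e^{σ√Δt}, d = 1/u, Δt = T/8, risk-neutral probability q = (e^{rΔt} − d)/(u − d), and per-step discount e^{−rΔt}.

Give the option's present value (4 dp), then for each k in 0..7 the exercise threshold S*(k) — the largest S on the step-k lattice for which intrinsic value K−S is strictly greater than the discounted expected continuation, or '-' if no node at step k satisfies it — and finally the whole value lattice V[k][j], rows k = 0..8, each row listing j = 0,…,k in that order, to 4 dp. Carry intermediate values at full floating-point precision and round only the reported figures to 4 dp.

Δt=0.12612, u=1.10966, d=0.90117, q=0.51837, disc=e^(-rΔt)=0.99084
k=8 terminal: V=max(K-S,0) → 88.9627 75.4154 58.7338 38.1930 12.9000 0.0000 0.0000 0.0000 0.0000
k=7: j=0 S=64.9789 intr=82.5411 cont=81.1891 V=82.5411[EX]; j=1 S=80.0118 intr=67.5082 cont=66.1562 V=67.5082[EX]; j=2 S=98.5227 intr=48.9973 cont=47.6453 V=48.9973[EX]; j=3 S=121.3161 intr=26.2039 cont=24.8519 V=26.2039[EX]; j=4 S=149.3828 intr=0.0000 cont=6.1560 V=6.1560[hold]; j=5 S=183.9428 intr=0.0000 cont=0.0000 V=0.0000[hold]; j=6 S=226.4983 intr=0.0000 cont=0.0000 V=0.0000[hold]; j=7 S=278.8990 intr=0.0000 cont=0.0000 V=0.0000[hold]  S*(7)=121.3161
k=6: j=0 S=72.1046 intr=75.4154 cont=74.0634 V=75.4154[EX]; j=1 S=88.7862 intr=58.7338 cont=57.3818 V=58.7338[EX]; j=2 S=109.3270 intr=38.1930 cont=36.8410 V=38.1930[EX]; j=3 S=134.6200 intr=12.9000 cont=15.6667 V=15.6667[hold]; j=4 S=165.7646 intr=0.0000 cont=2.9377 V=2.9377[hold]; j=5 S=204.1145 intr=0.0000 cont=0.0000 V=0.0000[hold]; j=6 S=251.3367 intr=0.0000 cont=0.0000 V=0.0000[hold]  S*(6)=109.3270
k=5: j=0 S=80.0118 intr=67.5082 cont=66.1562 V=67.5082[EX]; j=1 S=98.5227 intr=48.9973 cont=47.6453 V=48.9973[EX]; j=2 S=121.3161 intr=26.2039 cont=26.2729 V=26.2729[hold]; j=3 S=149.3828 intr=0.0000 cont=8.9852 V=8.9852[hold]; j=4 S=183.9428 intr=0.0000 cont=1.4019 V=1.4019[hold]; j=5 S=226.4983 intr=0.0000 cont=0.0000 V=0.0000[hold]  S*(5)=98.5227
k=4: j=0 S=88.7862 intr=58.7338 cont=57.3818 V=58.7338[EX]; j=1 S=109.3270 intr=38.1930 cont=36.8764 V=38.1930[EX]; j=2 S=134.6200 intr=12.9000 cont=17.1527 V=17.1527[hold]; j=3 S=165.7646 intr=0.0000 cont=5.0079 V=5.0079[hold]; j=4 S=204.1145 intr=0.0000 cont=0.6690 V=0.6690[hold]  S*(4)=109.3270
k=3: j=0 S=98.5227 intr=48.9973 cont=47.6453 V=48.9973[EX]; j=1 S=121.3161 intr=26.2039 cont=27.0362 V=27.0362[hold]; j=2 S=149.3828 intr=0.0000 cont=10.7577 V=10.7577[hold]; j=3 S=183.9428 intr=0.0000 cont=2.7334 V=2.7334[hold]  S*(3)=98.5227
k=2: j=0 S=109.3270 intr=38.1930 cont=37.2685 V=38.1930[EX]; j=1 S=134.6200 intr=12.9000 cont=18.4274 V=18.4274[hold]; j=2 S=165.7646 intr=0.0000 cont=6.5376 V=6.5376[hold]  S*(2)=109.3270
k=1: j=0 S=121.3161 intr=26.2039 cont=27.6909 V=27.6909[hold]; j=1 S=149.3828 intr=0.0000 cont=12.1516 V=12.1516[hold]  S*(1)=-
k=0: j=0 S=134.6200 intr=12.9000 cont=19.4558 V=19.4558[hold]  S*(0)=-

price = 19.4558
boundary = - - 109.3270 98.5227 109.3270 98.5227 109.3270 121.3161
tree:
19.4558
27.6909 12.1516
38.1930 18.4274 6.5376
48.9973 27.0362 10.7577 2.7334
58.7338 38.1930 17.1527 5.0079 0.6690
67.5082 48.9973 26.2729 8.9852 1.4019 0.0000
75.4154 58.7338 38.1930 15.6667 2.9377 0.0000 0.0000
82.5411 67.5082 48.9973 26.2039 6.1560 0.0000 0.0000 0.0000
88.9627 75.4154 58.7338 38.1930 12.9000 0.0000 0.0000 0.0000 0.0000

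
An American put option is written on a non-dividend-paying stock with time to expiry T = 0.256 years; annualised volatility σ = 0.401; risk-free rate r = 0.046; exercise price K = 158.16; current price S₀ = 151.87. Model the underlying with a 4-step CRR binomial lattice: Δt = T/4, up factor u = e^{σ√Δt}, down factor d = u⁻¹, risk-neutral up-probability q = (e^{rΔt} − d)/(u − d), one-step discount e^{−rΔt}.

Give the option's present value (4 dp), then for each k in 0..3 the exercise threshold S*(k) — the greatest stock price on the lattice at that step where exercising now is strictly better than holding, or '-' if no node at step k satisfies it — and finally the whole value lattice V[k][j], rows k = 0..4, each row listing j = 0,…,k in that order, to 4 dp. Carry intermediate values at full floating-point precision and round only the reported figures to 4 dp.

price = 15.3301
boundary = - - 123.9816 137.2191
tree:
15.3301
23.3723 7.0241
34.1784 12.2284 1.6317
46.1389 20.9409 3.2037 0.0000
56.9456 34.1784 6.2900 0.0000 0.0000

Δt=0.06400  u=1.10677  d=0.90353  q=0.48917  discount=0.99706
step 4 (expiry): payoffs max(K−S,0) = 56.9456 34.1784 6.2900 0.0000 0.0000
step 3: (k=3,j=0): S=112.0211, (K−S)⁺=46.1389, hold=45.6740 ⇒ V=46.1389 exercise | (k=3,j=1): S=137.2191, (K−S)⁺=20.9409, hold=20.4759 ⇒ V=20.9409 exercise | (k=3,j=2): S=168.0852, (K−S)⁺=0.0000, hold=3.2037 ⇒ V=3.2037 continue | (k=3,j=3): S=205.8942, (K−S)⁺=0.0000, hold=0.0000 ⇒ V=0.0000 continue  boundary S*=137.2191
step 2: (k=2,j=0): S=123.9816, (K−S)⁺=34.1784, hold=33.7135 ⇒ V=34.1784 exercise | (k=2,j=1): S=151.8700, (K−S)⁺=6.2900, hold=12.2284 ⇒ V=12.2284 continue | (k=2,j=2): S=186.0316, (K−S)⁺=0.0000, hold=1.6317 ⇒ V=1.6317 continue  boundary S*=123.9816
step 1: (k=1,j=0): S=137.2191, (K−S)⁺=20.9409, hold=23.3723 ⇒ V=23.3723 continue | (k=1,j=1): S=168.0852, (K−S)⁺=0.0000, hold=7.0241 ⇒ V=7.0241 continue  boundary S*=-
step 0: (k=0,j=0): S=151.8700, (K−S)⁺=6.2900, hold=15.3301 ⇒ V=15.3301 continue  boundary S*=-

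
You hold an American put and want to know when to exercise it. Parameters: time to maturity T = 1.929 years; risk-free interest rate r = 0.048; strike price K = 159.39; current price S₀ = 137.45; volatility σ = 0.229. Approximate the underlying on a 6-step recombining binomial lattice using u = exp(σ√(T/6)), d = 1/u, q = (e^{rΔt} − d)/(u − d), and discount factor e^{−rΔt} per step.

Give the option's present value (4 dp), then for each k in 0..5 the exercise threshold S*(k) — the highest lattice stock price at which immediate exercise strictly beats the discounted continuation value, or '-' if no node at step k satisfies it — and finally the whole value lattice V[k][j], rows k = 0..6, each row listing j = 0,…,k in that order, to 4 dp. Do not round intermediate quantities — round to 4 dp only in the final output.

price = 26.0051
boundary = - 120.7129 106.0139 120.7129 106.0139 120.7129
tree:
26.0051
38.6771 15.4122
53.3761 24.9165 7.3467
66.2853 38.6771 13.3156 2.2125
77.6225 53.3761 23.3051 4.7534 0.0000
87.5793 66.2853 38.6771 10.2122 0.0000 0.0000
96.3236 77.6225 53.3761 21.9400 0.0000 0.0000 0.0000

Δt=0.32150  u=1.13865  d=0.87823  q=0.52730  discount=0.98469
step 6 (expiry): payoffs max(K−S,0) = 96.3236 77.6225 53.3761 21.9400 0.0000 0.0000 0.0000
step 5: (k=5,j=0): S=71.8107, (K−S)⁺=87.5793, hold=85.1384 ⇒ V=87.5793 exercise | (k=5,j=1): S=93.1047, (K−S)⁺=66.2853, hold=63.8445 ⇒ V=66.2853 exercise | (k=5,j=2): S=120.7129, (K−S)⁺=38.6771, hold=36.2363 ⇒ V=38.6771 exercise | (k=5,j=3): S=156.5077, (K−S)⁺=2.8823, hold=10.2122 ⇒ V=10.2122 continue | (k=5,j=4): S=202.9168, (K−S)⁺=0.0000, hold=0.0000 ⇒ V=0.0000 continue | (k=5,j=5): S=263.0874, (K−S)⁺=0.0000, hold=0.0000 ⇒ V=0.0000 continue  boundary S*=120.7129
step 4: (k=4,j=0): S=81.7675, (K−S)⁺=77.6225, hold=75.1817 ⇒ V=77.6225 exercise | (k=4,j=1): S=106.0139, (K−S)⁺=53.3761, hold=50.9353 ⇒ V=53.3761 exercise | (k=4,j=2): S=137.4500, (K−S)⁺=21.9400, hold=23.3051 ⇒ V=23.3051 continue | (k=4,j=3): S=178.2079, (K−S)⁺=0.0000, hold=4.7534 ⇒ V=4.7534 continue | (k=4,j=4): S=231.0516, (K−S)⁺=0.0000, hold=0.0000 ⇒ V=0.0000 continue  boundary S*=106.0139
step 3: (k=3,j=0): S=93.1047, (K−S)⁺=66.2853, hold=63.8445 ⇒ V=66.2853 exercise | (k=3,j=1): S=120.7129, (K−S)⁺=38.6771, hold=36.9451 ⇒ V=38.6771 exercise | (k=3,j=2): S=156.5077, (K−S)⁺=2.8823, hold=13.3156 ⇒ V=13.3156 continue | (k=3,j=3): S=202.9168, (K−S)⁺=0.0000, hold=2.2125 ⇒ V=2.2125 continue  boundary S*=120.7129
step 2: (k=2,j=0): S=106.0139, (K−S)⁺=53.3761, hold=50.9353 ⇒ V=53.3761 exercise | (k=2,j=1): S=137.4500, (K−S)⁺=21.9400, hold=24.9165 ⇒ V=24.9165 continue | (k=2,j=2): S=178.2079, (K−S)⁺=0.0000, hold=7.3467 ⇒ V=7.3467 continue  boundary S*=106.0139
step 1: (k=1,j=0): S=120.7129, (K−S)⁺=38.6771, hold=37.7817 ⇒ V=38.6771 exercise | (k=1,j=1): S=156.5077, (K−S)⁺=2.8823, hold=15.4122 ⇒ V=15.4122 continue  boundary S*=120.7129
step 0: (k=0,j=0): S=137.4500, (K−S)⁺=21.9400, hold=26.0051 ⇒ V=26.0051 continue  boundary S*=-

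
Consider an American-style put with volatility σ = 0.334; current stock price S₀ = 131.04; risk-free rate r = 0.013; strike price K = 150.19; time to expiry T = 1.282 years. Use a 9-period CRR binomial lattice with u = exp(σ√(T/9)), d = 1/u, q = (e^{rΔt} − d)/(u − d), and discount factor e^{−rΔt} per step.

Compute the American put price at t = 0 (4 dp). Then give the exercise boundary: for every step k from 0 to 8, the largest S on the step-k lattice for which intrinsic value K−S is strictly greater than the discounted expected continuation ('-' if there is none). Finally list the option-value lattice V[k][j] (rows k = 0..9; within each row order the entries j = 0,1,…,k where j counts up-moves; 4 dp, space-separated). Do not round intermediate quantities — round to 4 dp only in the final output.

price = 30.3796
boundary = - - - 89.7771 79.1442 89.7771 101.8384 115.5201 131.0400
tree:
30.3796
39.4125 20.5485
49.6005 28.3444 12.0417
60.4129 37.8843 17.9470 5.5842
71.0458 48.8282 25.9775 9.1715 1.6546
80.4193 60.4129 36.2583 14.7548 3.0575 0.1158
88.6826 71.0458 48.3516 23.0793 5.6432 0.2213 0.0000
95.9673 80.4193 60.4129 34.6699 10.4027 0.4229 0.0000 0.0000
102.3892 88.6826 71.0458 48.3516 19.1500 0.8083 0.0000 0.0000 0.0000
108.0506 95.9673 80.4193 60.4129 34.6699 1.5451 0.0000 0.0000 0.0000 0.0000

Δt=0.14244, u=1.13435, d=0.88156, q=0.47586, disc=e^(-rΔt)=0.99815
k=9 terminal: V=max(K-S,0) → 108.0506 95.9673 80.4193 60.4129 34.6699 1.5451 0.0000 0.0000 0.0000 0.0000
k=8: j=0 S=47.8008 intr=102.3892 cont=102.1114 V=102.3892[EX]; j=1 S=61.5074 intr=88.6826 cont=88.4048 V=88.6826[EX]; j=2 S=79.1442 intr=71.0458 cont=70.7679 V=71.0458[EX]; j=3 S=101.8384 intr=48.3516 cont=48.0737 V=48.3516[EX]; j=4 S=131.0400 intr=19.1500 cont=18.8721 V=19.1500[EX]; j=5 S=168.6150 intr=0.0000 cont=0.8083 V=0.8083[hold]; j=6 S=216.9644 intr=0.0000 cont=0.0000 V=0.0000[hold]; j=7 S=279.1777 intr=0.0000 cont=0.0000 V=0.0000[hold]; j=8 S=359.2304 intr=0.0000 cont=0.0000 V=0.0000[hold]  S*(8)=131.0400
k=7: j=0 S=54.2227 intr=95.9673 cont=95.6895 V=95.9673[EX]; j=1 S=69.7707 intr=80.4193 cont=80.1414 V=80.4193[EX]; j=2 S=89.7771 intr=60.4129 cont=60.1351 V=60.4129[EX]; j=3 S=115.5201 intr=34.6699 cont=34.3920 V=34.6699[EX]; j=4 S=148.6449 intr=1.5451 cont=10.4027 V=10.4027[hold]; j=5 S=191.2680 intr=0.0000 cont=0.4229 V=0.4229[hold]; j=6 S=246.1130 intr=0.0000 cont=0.0000 V=0.0000[hold]; j=7 S=316.6846 intr=0.0000 cont=0.0000 V=0.0000[hold]  S*(7)=115.5201
k=6: j=0 S=61.5074 intr=88.6826 cont=88.4048 V=88.6826[EX]; j=1 S=79.1442 intr=71.0458 cont=70.7679 V=71.0458[EX]; j=2 S=101.8384 intr=48.3516 cont=48.0737 V=48.3516[EX]; j=3 S=131.0400 intr=19.1500 cont=23.0793 V=23.0793[hold]; j=4 S=168.6150 intr=0.0000 cont=5.6432 V=5.6432[hold]; j=5 S=216.9644 intr=0.0000 cont=0.2213 V=0.2213[hold]; j=6 S=279.1777 intr=0.0000 cont=0.0000 V=0.0000[hold]  S*(6)=101.8384
k=5: j=0 S=69.7707 intr=80.4193 cont=80.1414 V=80.4193[EX]; j=1 S=89.7771 intr=60.4129 cont=60.1351 V=60.4129[EX]; j=2 S=115.5201 intr=34.6699 cont=36.2583 V=36.2583[hold]; j=3 S=148.6449 intr=1.5451 cont=14.7548 V=14.7548[hold]; j=4 S=191.2680 intr=0.0000 cont=3.0575 V=3.0575[hold]; j=5 S=246.1130 intr=0.0000 cont=0.1158 V=0.1158[hold]  S*(5)=89.7771
k=4: j=0 S=79.1442 intr=71.0458 cont=70.7679 V=71.0458[EX]; j=1 S=101.8384 intr=48.3516 cont=48.8282 V=48.8282[hold]; j=2 S=131.0400 intr=19.1500 cont=25.9775 V=25.9775[hold]; j=3 S=168.6150 intr=0.0000 cont=9.1715 V=9.1715[hold]; j=4 S=216.9644 intr=0.0000 cont=1.6546 V=1.6546[hold]  S*(4)=79.1442
k=3: j=0 S=89.7771 intr=60.4129 cont=60.3615 V=60.4129[EX]; j=1 S=115.5201 intr=34.6699 cont=37.8843 V=37.8843[hold]; j=2 S=148.6449 intr=1.5451 cont=17.9470 V=17.9470[hold]; j=3 S=191.2680 intr=0.0000 cont=5.5842 V=5.5842[hold]  S*(3)=89.7771
k=2: j=0 S=101.8384 intr=48.3516 cont=49.6005 V=49.6005[hold]; j=1 S=131.0400 intr=19.1500 cont=28.3444 V=28.3444[hold]; j=2 S=168.6150 intr=0.0000 cont=12.0417 V=12.0417[hold]  S*(2)=-
k=1: j=0 S=115.5201 intr=34.6699 cont=39.4125 V=39.4125[hold]; j=1 S=148.6449 intr=1.5451 cont=20.5485 V=20.5485[hold]  S*(1)=-
k=0: j=0 S=131.0400 intr=19.1500 cont=30.3796 V=30.3796[hold]  S*(0)=-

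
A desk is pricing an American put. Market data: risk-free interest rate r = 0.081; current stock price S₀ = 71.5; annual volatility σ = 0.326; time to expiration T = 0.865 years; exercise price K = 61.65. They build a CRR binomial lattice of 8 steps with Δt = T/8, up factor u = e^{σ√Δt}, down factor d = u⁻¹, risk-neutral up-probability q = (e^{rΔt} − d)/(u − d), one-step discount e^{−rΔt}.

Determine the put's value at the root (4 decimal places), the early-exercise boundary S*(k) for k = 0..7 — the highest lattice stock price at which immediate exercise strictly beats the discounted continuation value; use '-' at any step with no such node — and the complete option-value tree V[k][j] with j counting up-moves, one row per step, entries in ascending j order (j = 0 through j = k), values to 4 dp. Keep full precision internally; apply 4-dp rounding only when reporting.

price = 2.9926
boundary = - - - - 46.5679 41.8342 46.5679 51.8372
tree:
2.9926
4.6933 1.4369
7.1642 2.4389 0.5148
10.5923 4.0476 0.9607 0.1023
15.0821 6.5314 1.7701 0.2123 0.0000
19.8158 10.1658 3.2091 0.4409 0.0000 0.0000
24.0683 15.0821 5.6946 0.9155 0.0000 0.0000 0.0000
27.8885 19.8158 9.8128 1.9009 0.0000 0.0000 0.0000 0.0000
31.3204 24.0683 15.0821 3.9473 0.0000 0.0000 0.0000 0.0000 0.0000

Δt=0.10812, u=1.11315, d=0.89835, q=0.51418, disc=e^(-rΔt)=0.99128
k=8 terminal: V=max(K-S,0) → 31.3204 24.0683 15.0821 3.9473 0.0000 0.0000 0.0000 0.0000 0.0000
k=7: j=0 S=33.7615 intr=27.8885 cont=27.3509 V=27.8885[EX]; j=1 S=41.8342 intr=19.8158 cont=19.2782 V=19.8158[EX]; j=2 S=51.8372 intr=9.8128 cont=9.2752 V=9.8128[EX]; j=3 S=64.2320 intr=0.0000 cont=1.9009 V=1.9009[hold]; j=4 S=79.5904 intr=0.0000 cont=0.0000 V=0.0000[hold]; j=5 S=98.6213 intr=0.0000 cont=0.0000 V=0.0000[hold]; j=6 S=122.2026 intr=0.0000 cont=0.0000 V=0.0000[hold]; j=7 S=151.4224 intr=0.0000 cont=0.0000 V=0.0000[hold]  S*(7)=51.8372
k=6: j=0 S=37.5817 intr=24.0683 cont=23.5307 V=24.0683[EX]; j=1 S=46.5679 intr=15.0821 cont=14.5445 V=15.0821[EX]; j=2 S=57.7027 intr=3.9473 cont=5.6946 V=5.6946[hold]; j=3 S=71.5000 intr=0.0000 cont=0.9155 V=0.9155[hold]; j=4 S=88.5963 intr=0.0000 cont=0.0000 V=0.0000[hold]; j=5 S=109.7806 intr=0.0000 cont=0.0000 V=0.0000[hold]; j=6 S=136.0301 intr=0.0000 cont=0.0000 V=0.0000[hold]  S*(6)=46.5679
k=5: j=0 S=41.8342 intr=19.8158 cont=19.2782 V=19.8158[EX]; j=1 S=51.8372 intr=9.8128 cont=10.1658 V=10.1658[hold]; j=2 S=64.2320 intr=0.0000 cont=3.2091 V=3.2091[hold]; j=3 S=79.5904 intr=0.0000 cont=0.4409 V=0.4409[hold]; j=4 S=98.6213 intr=0.0000 cont=0.0000 V=0.0000[hold]; j=5 S=122.2026 intr=0.0000 cont=0.0000 V=0.0000[hold]  S*(5)=41.8342
k=4: j=0 S=46.5679 intr=15.0821 cont=14.7245 V=15.0821[EX]; j=1 S=57.7027 intr=3.9473 cont=6.5314 V=6.5314[hold]; j=2 S=71.5000 intr=0.0000 cont=1.7701 V=1.7701[hold]; j=3 S=88.5963 intr=0.0000 cont=0.2123 V=0.2123[hold]; j=4 S=109.7806 intr=0.0000 cont=0.0000 V=0.0000[hold]  S*(4)=46.5679
k=3: j=0 S=51.8372 intr=9.8128 cont=10.5923 V=10.5923[hold]; j=1 S=64.2320 intr=0.0000 cont=4.0476 V=4.0476[hold]; j=2 S=79.5904 intr=0.0000 cont=0.9607 V=0.9607[hold]; j=3 S=98.6213 intr=0.0000 cont=0.1023 V=0.1023[hold]  S*(3)=-
k=2: j=0 S=57.7027 intr=3.9473 cont=7.1642 V=7.1642[hold]; j=1 S=71.5000 intr=0.0000 cont=2.4389 V=2.4389[hold]; j=2 S=88.5963 intr=0.0000 cont=0.5148 V=0.5148[hold]  S*(2)=-
k=1: j=0 S=64.2320 intr=0.0000 cont=4.6933 V=4.6933[hold]; j=1 S=79.5904 intr=0.0000 cont=1.4369 V=1.4369[hold]  S*(1)=-
k=0: j=0 S=71.5000 intr=0.0000 cont=2.9926 V=2.9926[hold]  S*(0)=-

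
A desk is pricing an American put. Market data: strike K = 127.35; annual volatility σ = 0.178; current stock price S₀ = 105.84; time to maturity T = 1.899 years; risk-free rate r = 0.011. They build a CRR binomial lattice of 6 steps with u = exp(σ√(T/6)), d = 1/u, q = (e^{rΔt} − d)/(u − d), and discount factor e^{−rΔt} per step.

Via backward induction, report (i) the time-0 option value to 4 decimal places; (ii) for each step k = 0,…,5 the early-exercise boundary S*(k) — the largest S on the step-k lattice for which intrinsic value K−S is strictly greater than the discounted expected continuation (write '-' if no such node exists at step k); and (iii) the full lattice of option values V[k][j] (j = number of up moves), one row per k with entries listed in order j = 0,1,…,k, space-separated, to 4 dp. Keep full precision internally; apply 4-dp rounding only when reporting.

Δt=0.31650  u=1.10533  d=0.90471  q=0.49237  discount=0.99652
step 6 (expiry): payoffs max(K−S,0) = 69.3125 56.4430 40.7198 21.5100 0.0000 0.0000 0.0000
step 5: (k=5,j=0): S=64.1503, (K−S)⁺=63.1997, hold=62.7571 ⇒ V=63.1997 exercise | (k=5,j=1): S=78.3753, (K−S)⁺=48.9747, hold=48.5321 ⇒ V=48.9747 exercise | (k=5,j=2): S=95.7546, (K−S)⁺=31.5954, hold=31.1528 ⇒ V=31.5954 exercise | (k=5,j=3): S=116.9876, (K−S)⁺=10.3624, hold=10.8812 ⇒ V=10.8812 continue | (k=5,j=4): S=142.9290, (K−S)⁺=0.0000, hold=0.0000 ⇒ V=0.0000 continue | (k=5,j=5): S=174.6227, (K−S)⁺=0.0000, hold=0.0000 ⇒ V=0.0000 continue  boundary S*=95.7546
step 4: (k=4,j=0): S=70.9070, (K−S)⁺=56.4430, hold=56.0004 ⇒ V=56.4430 exercise | (k=4,j=1): S=86.6302, (K−S)⁺=40.7198, hold=40.2772 ⇒ V=40.7198 exercise | (k=4,j=2): S=105.8400, (K−S)⁺=21.5100, hold=21.3220 ⇒ V=21.5100 exercise | (k=4,j=3): S=129.3094, (K−S)⁺=0.0000, hold=5.5044 ⇒ V=5.5044 continue | (k=4,j=4): S=157.9831, (K−S)⁺=0.0000, hold=0.0000 ⇒ V=0.0000 continue  boundary S*=105.8400
step 3: (k=3,j=0): S=78.3753, (K−S)⁺=48.9747, hold=48.5321 ⇒ V=48.9747 exercise | (k=3,j=1): S=95.7546, (K−S)⁺=31.5954, hold=31.1528 ⇒ V=31.5954 exercise | (k=3,j=2): S=116.9876, (K−S)⁺=10.3624, hold=13.5820 ⇒ V=13.5820 continue | (k=3,j=3): S=142.9290, (K−S)⁺=0.0000, hold=2.7845 ⇒ V=2.7845 continue  boundary S*=95.7546
step 2: (k=2,j=0): S=86.6302, (K−S)⁺=40.7198, hold=40.2772 ⇒ V=40.7198 exercise | (k=2,j=1): S=105.8400, (K−S)⁺=21.5100, hold=22.6471 ⇒ V=22.6471 continue | (k=2,j=2): S=129.3094, (K−S)⁺=0.0000, hold=8.2369 ⇒ V=8.2369 continue  boundary S*=86.6302
step 1: (k=1,j=0): S=95.7546, (K−S)⁺=31.5954, hold=31.7107 ⇒ V=31.7107 continue | (k=1,j=1): S=116.9876, (K−S)⁺=10.3624, hold=15.4979 ⇒ V=15.4979 continue  boundary S*=-
step 0: (k=0,j=0): S=105.8400, (K−S)⁺=21.5100, hold=23.6456 ⇒ V=23.6456 continue  boundary S*=-

price = 23.6456
boundary = - - 86.6302 95.7546 105.8400 95.7546
tree:
23.6456
31.7107 15.4979
40.7198 22.6471 8.2369
48.9747 31.5954 13.5820 2.7845
56.4430 40.7198 21.5100 5.5044 0.0000
63.1997 48.9747 31.5954 10.8812 0.0000 0.0000
69.3125 56.4430 40.7198 21.5100 0.0000 0.0000 0.0000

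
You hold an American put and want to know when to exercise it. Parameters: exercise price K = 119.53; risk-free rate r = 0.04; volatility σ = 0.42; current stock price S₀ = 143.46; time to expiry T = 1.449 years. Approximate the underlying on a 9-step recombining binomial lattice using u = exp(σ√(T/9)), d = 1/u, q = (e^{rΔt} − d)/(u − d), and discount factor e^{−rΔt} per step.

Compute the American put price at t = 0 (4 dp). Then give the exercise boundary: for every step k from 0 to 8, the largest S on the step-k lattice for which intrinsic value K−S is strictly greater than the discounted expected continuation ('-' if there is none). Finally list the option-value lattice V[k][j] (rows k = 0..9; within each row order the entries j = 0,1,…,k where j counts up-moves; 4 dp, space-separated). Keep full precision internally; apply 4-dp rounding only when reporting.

price = 12.9990
boundary = - - - - 73.1096 61.7711 73.1096 86.5294 73.1096
tree:
12.9990
18.7155 6.9086
26.2111 10.7519 2.7889
35.5423 16.3370 4.7750 0.6494
46.4204 24.0987 8.0497 1.2498 0.0000
57.7589 34.2489 13.2980 2.4054 0.0000 0.0000
67.3389 46.4204 21.3700 4.6294 0.0000 0.0000 0.0000
75.4332 57.7589 33.0006 8.9095 0.0000 0.0000 0.0000 0.0000
82.2721 67.3389 46.4204 17.1470 0.0000 0.0000 0.0000 0.0000 0.0000
88.0504 75.4332 57.7589 33.0006 0.0000 0.0000 0.0000 0.0000 0.0000 0.0000

params: Δt=0.16100 u=1.18356 d=0.84491 q=0.47705 e^(-rΔt)=0.99358
t_9 payoffs: 88.0504 75.4332 57.7589 33.0006 0.0000 0.0000 0.0000 0.0000 0.0000 0.0000
t_8: node(8,0) S=37.2579 payoff=82.2721 vs cont=81.5048 → 82.2721 [stop]  node(8,1) S=52.1911 payoff=67.3389 vs cont=66.5716 → 67.3389 [stop]  node(8,2) S=73.1096 payoff=46.4204 vs cont=45.6531 → 46.4204 [stop]  node(8,3) S=102.4124 payoff=17.1176 vs cont=17.1470 → 17.1470 [wait]  node(8,4) S=143.4600 payoff=0.0000 vs cont=0.0000 → 0.0000 [wait]  node(8,5) S=200.9597 payoff=0.0000 vs cont=0.0000 → 0.0000 [wait]  node(8,6) S=281.5058 payoff=0.0000 vs cont=0.0000 → 0.0000 [wait]  node(8,7) S=394.3352 payoff=0.0000 vs cont=0.0000 → 0.0000 [wait]  node(8,8) S=552.3875 payoff=0.0000 vs cont=0.0000 → 0.0000 [wait]  ⇒ S*(8)=73.1096
t_7: node(7,0) S=44.0968 payoff=75.4332 vs cont=74.6659 → 75.4332 [stop]  node(7,1) S=61.7711 payoff=57.7589 vs cont=56.9916 → 57.7589 [stop]  node(7,2) S=86.5294 payoff=33.0006 vs cont=32.2473 → 33.0006 [stop]  node(7,3) S=121.2109 payoff=0.0000 vs cont=8.9095 → 8.9095 [wait]  node(7,4) S=169.7931 payoff=0.0000 vs cont=0.0000 → 0.0000 [wait]  node(7,5) S=237.8473 payoff=0.0000 vs cont=0.0000 → 0.0000 [wait]  node(7,6) S=333.1781 payoff=0.0000 vs cont=0.0000 → 0.0000 [wait]  node(7,7) S=466.7181 payoff=0.0000 vs cont=0.0000 → 0.0000 [wait]  ⇒ S*(7)=86.5294
t_6: node(6,0) S=52.1911 payoff=67.3389 vs cont=66.5716 → 67.3389 [stop]  node(6,1) S=73.1096 payoff=46.4204 vs cont=45.6531 → 46.4204 [stop]  node(6,2) S=102.4124 payoff=17.1176 vs cont=21.3700 → 21.3700 [wait]  node(6,3) S=143.4600 payoff=0.0000 vs cont=4.6294 → 4.6294 [wait]  node(6,4) S=200.9597 payoff=0.0000 vs cont=0.0000 → 0.0000 [wait]  node(6,5) S=281.5058 payoff=0.0000 vs cont=0.0000 → 0.0000 [wait]  node(6,6) S=394.3352 payoff=0.0000 vs cont=0.0000 → 0.0000 [wait]  ⇒ S*(6)=73.1096
t_5: node(5,0) S=61.7711 payoff=57.7589 vs cont=56.9916 → 57.7589 [stop]  node(5,1) S=86.5294 payoff=33.0006 vs cont=34.2489 → 34.2489 [wait]  node(5,2) S=121.2109 payoff=0.0000 vs cont=13.2980 → 13.2980 [wait]  node(5,3) S=169.7931 payoff=0.0000 vs cont=2.4054 → 2.4054 [wait]  node(5,4) S=237.8473 payoff=0.0000 vs cont=0.0000 → 0.0000 [wait]  node(5,5) S=333.1781 payoff=0.0000 vs cont=0.0000 → 0.0000 [wait]  ⇒ S*(5)=61.7711
t_4: node(4,0) S=73.1096 payoff=46.4204 vs cont=46.2448 → 46.4204 [stop]  node(4,1) S=102.4124 payoff=17.1176 vs cont=24.0987 → 24.0987 [wait]  node(4,2) S=143.4600 payoff=0.0000 vs cont=8.0497 → 8.0497 [wait]  node(4,3) S=200.9597 payoff=0.0000 vs cont=1.2498 → 1.2498 [wait]  node(4,4) S=281.5058 payoff=0.0000 vs cont=0.0000 → 0.0000 [wait]  ⇒ S*(4)=73.1096
t_3: node(3,0) S=86.5294 payoff=33.0006 vs cont=35.5423 → 35.5423 [wait]  node(3,1) S=121.2109 payoff=0.0000 vs cont=16.3370 → 16.3370 [wait]  node(3,2) S=169.7931 payoff=0.0000 vs cont=4.7750 → 4.7750 [wait]  node(3,3) S=237.8473 payoff=0.0000 vs cont=0.6494 → 0.6494 [wait]  ⇒ S*(3)=-
t_2: node(2,0) S=102.4124 payoff=17.1176 vs cont=26.2111 → 26.2111 [wait]  node(2,1) S=143.4600 payoff=0.0000 vs cont=10.7519 → 10.7519 [wait]  node(2,2) S=200.9597 payoff=0.0000 vs cont=2.7889 → 2.7889 [wait]  ⇒ S*(2)=-
t_1: node(1,0) S=121.2109 payoff=0.0000 vs cont=18.7155 → 18.7155 [wait]  node(1,1) S=169.7931 payoff=0.0000 vs cont=6.9086 → 6.9086 [wait]  ⇒ S*(1)=-
t_0: node(0,0) S=143.4600 payoff=0.0000 vs cont=12.9990 → 12.9990 [wait]  ⇒ S*(0)=-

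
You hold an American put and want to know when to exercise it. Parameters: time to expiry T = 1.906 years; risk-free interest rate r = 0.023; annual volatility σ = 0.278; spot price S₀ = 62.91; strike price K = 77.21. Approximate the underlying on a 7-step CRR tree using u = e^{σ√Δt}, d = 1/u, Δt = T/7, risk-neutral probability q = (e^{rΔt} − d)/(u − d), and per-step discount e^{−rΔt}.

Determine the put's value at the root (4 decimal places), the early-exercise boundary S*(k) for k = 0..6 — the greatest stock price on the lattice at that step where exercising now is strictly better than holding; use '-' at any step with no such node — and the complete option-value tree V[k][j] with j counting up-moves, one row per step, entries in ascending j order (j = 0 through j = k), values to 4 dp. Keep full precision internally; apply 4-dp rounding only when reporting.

price = 17.7056
boundary = - - 47.0673 40.7117 47.0673 54.4151 62.9100
tree:
17.7056
23.5048 11.7860
30.1427 16.7712 6.6530
36.4983 22.9968 10.3874 2.7796
41.9957 30.1427 15.7180 4.8701 0.5991
46.7508 36.4983 22.7949 8.4180 1.1714 0.0000
50.8637 41.9957 30.1427 14.3000 2.2906 0.0000 0.0000
54.4213 46.7508 36.4983 22.7949 4.4790 0.0000 0.0000 0.0000

params: Δt=0.27229 u=1.15611 d=0.86497 q=0.48538 e^(-rΔt)=0.99376
t_7 payoffs: 54.4213 46.7508 36.4983 22.7949 4.4790 0.0000 0.0000 0.0000
t_6: node(6,0) S=26.3463 payoff=50.8637 vs cont=50.3817 → 50.8637 [stop]  node(6,1) S=35.2143 payoff=41.9957 vs cont=41.5137 → 41.9957 [stop]  node(6,2) S=47.0673 payoff=30.1427 vs cont=29.6607 → 30.1427 [stop]  node(6,3) S=62.9100 payoff=14.3000 vs cont=13.8180 → 14.3000 [stop]  node(6,4) S=84.0853 payoff=0.0000 vs cont=2.2906 → 2.2906 [wait]  node(6,5) S=112.3881 payoff=0.0000 vs cont=0.0000 → 0.0000 [wait]  node(6,6) S=150.2175 payoff=0.0000 vs cont=0.0000 → 0.0000 [wait]  ⇒ S*(6)=62.9100
t_5: node(5,0) S=30.4592 payoff=46.7508 vs cont=46.2687 → 46.7508 [stop]  node(5,1) S=40.7117 payoff=36.4983 vs cont=36.0163 → 36.4983 [stop]  node(5,2) S=54.4151 payoff=22.7949 vs cont=22.3129 → 22.7949 [stop]  node(5,3) S=72.7310 payoff=4.4790 vs cont=8.4180 → 8.4180 [wait]  node(5,4) S=97.2121 payoff=0.0000 vs cont=1.1714 → 1.1714 [wait]  node(5,5) S=129.9333 payoff=0.0000 vs cont=0.0000 → 0.0000 [wait]  ⇒ S*(5)=54.4151
t_4: node(4,0) S=35.2143 payoff=41.9957 vs cont=41.5137 → 41.9957 [stop]  node(4,1) S=47.0673 payoff=30.1427 vs cont=29.6607 → 30.1427 [stop]  node(4,2) S=62.9100 payoff=14.3000 vs cont=15.7180 → 15.7180 [wait]  node(4,3) S=84.0853 payoff=0.0000 vs cont=4.8701 → 4.8701 [wait]  node(4,4) S=112.3881 payoff=0.0000 vs cont=0.5991 → 0.5991 [wait]  ⇒ S*(4)=47.0673
t_3: node(3,0) S=40.7117 payoff=36.4983 vs cont=36.0163 → 36.4983 [stop]  node(3,1) S=54.4151 payoff=22.7949 vs cont=22.9968 → 22.9968 [wait]  node(3,2) S=72.7310 payoff=4.4790 vs cont=10.3874 → 10.3874 [wait]  node(3,3) S=97.2121 payoff=0.0000 vs cont=2.7796 → 2.7796 [wait]  ⇒ S*(3)=40.7117
t_2: node(2,0) S=47.0673 payoff=30.1427 vs cont=29.7581 → 30.1427 [stop]  node(2,1) S=62.9100 payoff=14.3000 vs cont=16.7712 → 16.7712 [wait]  node(2,2) S=84.0853 payoff=0.0000 vs cont=6.6530 → 6.6530 [wait]  ⇒ S*(2)=47.0673
t_1: node(1,0) S=54.4151 payoff=22.7949 vs cont=23.5048 → 23.5048 [wait]  node(1,1) S=72.7310 payoff=4.4790 vs cont=11.7860 → 11.7860 [wait]  ⇒ S*(1)=-
t_0: node(0,0) S=62.9100 payoff=14.3000 vs cont=17.7056 → 17.7056 [wait]  ⇒ S*(0)=-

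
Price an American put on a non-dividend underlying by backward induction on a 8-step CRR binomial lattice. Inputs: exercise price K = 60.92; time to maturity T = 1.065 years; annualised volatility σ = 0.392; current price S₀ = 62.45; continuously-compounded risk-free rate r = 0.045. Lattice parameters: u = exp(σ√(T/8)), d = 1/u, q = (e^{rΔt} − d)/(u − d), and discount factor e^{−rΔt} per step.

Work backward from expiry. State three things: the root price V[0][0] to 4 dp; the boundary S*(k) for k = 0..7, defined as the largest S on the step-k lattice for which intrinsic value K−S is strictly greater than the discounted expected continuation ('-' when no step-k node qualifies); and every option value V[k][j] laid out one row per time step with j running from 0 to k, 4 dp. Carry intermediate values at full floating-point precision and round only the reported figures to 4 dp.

price = 7.7815
boundary = - - - 40.6617 35.2428 40.6617 46.9139 40.6617
tree:
7.7815
11.0748 4.3842
15.2623 6.7695 1.9080
20.2583 10.1514 3.2658 0.4913
25.6772 14.6759 5.4773 0.9601 0.0000
30.3740 20.2583 8.9356 1.8764 0.0000 0.0000
34.4448 25.6772 14.0061 3.6671 0.0000 0.0000 0.0000
37.9731 30.3740 20.2583 7.1668 0.0000 0.0000 0.0000 0.0000
41.0312 34.4448 25.6772 14.0061 0.0000 0.0000 0.0000 0.0000 0.0000

Δt=0.13312  u=1.15376  d=0.86673  q=0.48524  discount=0.99403
step 8 (expiry): payoffs max(K−S,0) = 41.0312 34.4448 25.6772 14.0061 0.0000 0.0000 0.0000 0.0000 0.0000
step 7: (k=7,j=0): S=22.9469, (K−S)⁺=37.9731, hold=37.6093 ⇒ V=37.9731 exercise | (k=7,j=1): S=30.5460, (K−S)⁺=30.3740, hold=30.0101 ⇒ V=30.3740 exercise | (k=7,j=2): S=40.6617, (K−S)⁺=20.2583, hold=19.8944 ⇒ V=20.2583 exercise | (k=7,j=3): S=54.1274, (K−S)⁺=6.7926, hold=7.1668 ⇒ V=7.1668 continue | (k=7,j=4): S=72.0523, (K−S)⁺=0.0000, hold=0.0000 ⇒ V=0.0000 continue | (k=7,j=5): S=95.9133, (K−S)⁺=0.0000, hold=0.0000 ⇒ V=0.0000 continue | (k=7,j=6): S=127.6762, (K−S)⁺=0.0000, hold=0.0000 ⇒ V=0.0000 continue | (k=7,j=7): S=169.9578, (K−S)⁺=0.0000, hold=0.0000 ⇒ V=0.0000 continue  boundary S*=40.6617
step 6: (k=6,j=0): S=26.4752, (K−S)⁺=34.4448, hold=34.0809 ⇒ V=34.4448 exercise | (k=6,j=1): S=35.2428, (K−S)⁺=25.6772, hold=25.3133 ⇒ V=25.6772 exercise | (k=6,j=2): S=46.9139, (K−S)⁺=14.0061, hold=13.8227 ⇒ V=14.0061 exercise | (k=6,j=3): S=62.4500, (K−S)⁺=0.0000, hold=3.6671 ⇒ V=3.6671 continue | (k=6,j=4): S=83.1311, (K−S)⁺=0.0000, hold=0.0000 ⇒ V=0.0000 continue | (k=6,j=5): S=110.6610, (K−S)⁺=0.0000, hold=0.0000 ⇒ V=0.0000 continue | (k=6,j=6): S=147.3078, (K−S)⁺=0.0000, hold=0.0000 ⇒ V=0.0000 continue  boundary S*=46.9139
step 5: (k=5,j=0): S=30.5460, (K−S)⁺=30.3740, hold=30.0101 ⇒ V=30.3740 exercise | (k=5,j=1): S=40.6617, (K−S)⁺=20.2583, hold=19.8944 ⇒ V=20.2583 exercise | (k=5,j=2): S=54.1274, (K−S)⁺=6.7926, hold=8.9356 ⇒ V=8.9356 continue | (k=5,j=3): S=72.0523, (K−S)⁺=0.0000, hold=1.8764 ⇒ V=1.8764 continue | (k=5,j=4): S=95.9133, (K−S)⁺=0.0000, hold=0.0000 ⇒ V=0.0000 continue | (k=5,j=5): S=127.6762, (K−S)⁺=0.0000, hold=0.0000 ⇒ V=0.0000 continue  boundary S*=40.6617
step 4: (k=4,j=0): S=35.2428, (K−S)⁺=25.6772, hold=25.3133 ⇒ V=25.6772 exercise | (k=4,j=1): S=46.9139, (K−S)⁺=14.0061, hold=14.6759 ⇒ V=14.6759 continue | (k=4,j=2): S=62.4500, (K−S)⁺=0.0000, hold=5.4773 ⇒ V=5.4773 continue | (k=4,j=3): S=83.1311, (K−S)⁺=0.0000, hold=0.9601 ⇒ V=0.9601 continue | (k=4,j=4): S=110.6610, (K−S)⁺=0.0000, hold=0.0000 ⇒ V=0.0000 continue  boundary S*=35.2428
step 3: (k=3,j=0): S=40.6617, (K−S)⁺=20.2583, hold=20.2175 ⇒ V=20.2583 exercise | (k=3,j=1): S=54.1274, (K−S)⁺=6.7926, hold=10.1514 ⇒ V=10.1514 continue | (k=3,j=2): S=72.0523, (K−S)⁺=0.0000, hold=3.2658 ⇒ V=3.2658 continue | (k=3,j=3): S=95.9133, (K−S)⁺=0.0000, hold=0.4913 ⇒ V=0.4913 continue  boundary S*=40.6617
step 2: (k=2,j=0): S=46.9139, (K−S)⁺=14.0061, hold=15.2623 ⇒ V=15.2623 continue | (k=2,j=1): S=62.4500, (K−S)⁺=0.0000, hold=6.7695 ⇒ V=6.7695 continue | (k=2,j=2): S=83.1311, (K−S)⁺=0.0000, hold=1.9080 ⇒ V=1.9080 continue  boundary S*=-
step 1: (k=1,j=0): S=54.1274, (K−S)⁺=6.7926, hold=11.0748 ⇒ V=11.0748 continue | (k=1,j=1): S=72.0523, (K−S)⁺=0.0000, hold=4.3842 ⇒ V=4.3842 continue  boundary S*=-
step 0: (k=0,j=0): S=62.4500, (K−S)⁺=0.0000, hold=7.7815 ⇒ V=7.7815 continue  boundary S*=-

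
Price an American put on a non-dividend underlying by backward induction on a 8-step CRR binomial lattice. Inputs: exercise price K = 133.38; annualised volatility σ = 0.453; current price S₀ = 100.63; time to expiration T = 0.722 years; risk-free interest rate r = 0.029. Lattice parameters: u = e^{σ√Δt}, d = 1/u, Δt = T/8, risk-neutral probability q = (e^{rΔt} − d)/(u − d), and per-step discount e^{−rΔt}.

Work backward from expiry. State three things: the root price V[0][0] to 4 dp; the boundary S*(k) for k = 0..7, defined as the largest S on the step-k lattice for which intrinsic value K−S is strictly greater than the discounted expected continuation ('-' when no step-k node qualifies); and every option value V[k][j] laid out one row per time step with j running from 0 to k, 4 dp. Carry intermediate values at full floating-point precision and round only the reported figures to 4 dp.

price = 36.9717
boundary = - - 76.6518 66.8990 76.6518 87.8264 100.6300 115.3002
tree:
36.9717
46.5506 26.6150
56.7282 35.5864 16.8707
66.4810 45.8686 24.4466 8.6115
74.9928 56.7282 34.1489 13.8848 2.8452
82.4217 66.4810 45.5536 21.7635 5.2752 0.1818
88.9054 74.9928 56.7282 32.7500 9.7711 0.3476 0.0000
94.5641 82.4217 66.4810 45.5536 18.0798 0.6647 0.0000 0.0000
99.5028 88.9054 74.9928 56.7282 32.7500 1.2710 0.0000 0.0000 0.0000

params: Δt=0.09025 u=1.14578 d=0.87277 q=0.47563 e^(-rΔt)=0.99739
t_8 payoffs: 99.5028 88.9054 74.9928 56.7282 32.7500 1.2710 0.0000 0.0000 0.0000
t_7: node(7,0) S=38.8159 payoff=94.5641 vs cont=94.2155 → 94.5641 [stop]  node(7,1) S=50.9583 payoff=82.4217 vs cont=82.0731 → 82.4217 [stop]  node(7,2) S=66.8990 payoff=66.4810 vs cont=66.1323 → 66.4810 [stop]  node(7,3) S=87.8264 payoff=45.5536 vs cont=45.2050 → 45.5536 [stop]  node(7,4) S=115.3002 payoff=18.0798 vs cont=17.7312 → 18.0798 [stop]  node(7,5) S=151.3684 payoff=0.0000 vs cont=0.6647 → 0.6647 [wait]  node(7,6) S=198.7193 payoff=0.0000 vs cont=0.0000 → 0.0000 [wait]  node(7,7) S=260.8827 payoff=0.0000 vs cont=0.0000 → 0.0000 [wait]  ⇒ S*(7)=115.3002
t_6: node(6,0) S=44.4746 payoff=88.9054 vs cont=88.5567 → 88.9054 [stop]  node(6,1) S=58.3872 payoff=74.9928 vs cont=74.6442 → 74.9928 [stop]  node(6,2) S=76.6518 payoff=56.7282 vs cont=56.3796 → 56.7282 [stop]  node(6,3) S=100.6300 payoff=32.7500 vs cont=32.4014 → 32.7500 [stop]  node(6,4) S=132.1090 payoff=1.2710 vs cont=9.7711 → 9.7711 [wait]  node(6,5) S=173.4353 payoff=0.0000 vs cont=0.3476 → 0.3476 [wait]  node(6,6) S=227.6893 payoff=0.0000 vs cont=0.0000 → 0.0000 [wait]  ⇒ S*(6)=100.6300
t_5: node(5,0) S=50.9583 payoff=82.4217 vs cont=82.0731 → 82.4217 [stop]  node(5,1) S=66.8990 payoff=66.4810 vs cont=66.1323 → 66.4810 [stop]  node(5,2) S=87.8264 payoff=45.5536 vs cont=45.2050 → 45.5536 [stop]  node(5,3) S=115.3002 payoff=18.0798 vs cont=21.7635 → 21.7635 [wait]  node(5,4) S=151.3684 payoff=0.0000 vs cont=5.2752 → 5.2752 [wait]  node(5,5) S=198.7193 payoff=0.0000 vs cont=0.1818 → 0.1818 [wait]  ⇒ S*(5)=87.8264
t_4: node(4,0) S=58.3872 payoff=74.9928 vs cont=74.6442 → 74.9928 [stop]  node(4,1) S=76.6518 payoff=56.7282 vs cont=56.3796 → 56.7282 [stop]  node(4,2) S=100.6300 payoff=32.7500 vs cont=34.1489 → 34.1489 [wait]  node(4,3) S=132.1090 payoff=1.2710 vs cont=13.8848 → 13.8848 [wait]  node(4,4) S=173.4353 payoff=0.0000 vs cont=2.8452 → 2.8452 [wait]  ⇒ S*(4)=76.6518
t_3: node(3,0) S=66.8990 payoff=66.4810 vs cont=66.1323 → 66.4810 [stop]  node(3,1) S=87.8264 payoff=45.5536 vs cont=45.8686 → 45.8686 [wait]  node(3,2) S=115.3002 payoff=18.0798 vs cont=24.4466 → 24.4466 [wait]  node(3,3) S=151.3684 payoff=0.0000 vs cont=8.6115 → 8.6115 [wait]  ⇒ S*(3)=66.8990
t_2: node(2,0) S=76.6518 payoff=56.7282 vs cont=56.5290 → 56.7282 [stop]  node(2,1) S=100.6300 payoff=32.7500 vs cont=35.5864 → 35.5864 [wait]  node(2,2) S=132.1090 payoff=1.2710 vs cont=16.8707 → 16.8707 [wait]  ⇒ S*(2)=76.6518
t_1: node(1,0) S=87.8264 payoff=45.5536 vs cont=46.5506 → 46.5506 [wait]  node(1,1) S=115.3002 payoff=18.0798 vs cont=26.6150 → 26.6150 [wait]  ⇒ S*(1)=-
t_0: node(0,0) S=100.6300 payoff=32.7500 vs cont=36.9717 → 36.9717 [wait]  ⇒ S*(0)=-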